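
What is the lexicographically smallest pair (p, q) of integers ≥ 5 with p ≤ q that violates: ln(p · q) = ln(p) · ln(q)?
Substituting (5, 5) into the claim:
LHS = ln(5 · 5) = ln(25) ≈ 3.219
RHS = ln(5) · ln(5) = ln(5)² ≈ 2.59

Since LHS ≠ RHS, this pair disproves the claim, and no lexicographically smaller pair (p ≤ q, integers ≥ 5) does.

For instance (7, 10) is also a counterexample (LHS = ln(70) ≈ 4.248, RHS = ln(7)·ln(10) ≈ 4.481), but it's lexicographically larger.

Answer: (p, q) = (5, 5)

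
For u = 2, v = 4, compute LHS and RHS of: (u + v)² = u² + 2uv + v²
LHS = (2 + 4)² = 36
RHS = 2² + 2·2·4 + 4² = 36

LHS = RHS: the two sides agree.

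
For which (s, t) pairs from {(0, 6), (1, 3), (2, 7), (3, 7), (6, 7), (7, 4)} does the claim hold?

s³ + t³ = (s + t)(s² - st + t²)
Testing each pair:
(0, 6): LHS = 216, RHS = 216 → holds
(1, 3): LHS = 28, RHS = 28 → holds
(2, 7): LHS = 351, RHS = 351 → holds
(3, 7): LHS = 370, RHS = 370 → holds
(6, 7): LHS = 559, RHS = 559 → holds
(7, 4): LHS = 407, RHS = 407 → holds

Every pair satisfies the claim.

Answer: All pairs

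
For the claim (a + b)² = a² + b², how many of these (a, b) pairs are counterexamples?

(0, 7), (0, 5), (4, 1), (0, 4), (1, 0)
Testing each pair:
(0, 7): LHS = 49, RHS = 49 → satisfies claim
(0, 5): LHS = 25, RHS = 25 → satisfies claim
(4, 1): LHS = 25, RHS = 17 → counterexample
(0, 4): LHS = 16, RHS = 16 → satisfies claim
(1, 0): LHS = 1, RHS = 1 → satisfies claim

That makes 1 counterexample.

Answer: 1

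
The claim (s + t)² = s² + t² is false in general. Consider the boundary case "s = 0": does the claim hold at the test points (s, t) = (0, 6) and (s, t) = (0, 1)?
Yes, holds at both test points

At (0, 6): LHS = 36, RHS = 36 → equal
At (0, 1): LHS = 1, RHS = 1 → equal

So the claim does hold at both of these boundary points, even though it is not an identity.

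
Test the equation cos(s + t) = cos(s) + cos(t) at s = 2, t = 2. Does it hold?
Substituting s = 2, t = 2:

LHS = cos(2 + 2) = cos(4) ≈ -0.6536
RHS = cos(2) + cos(2) = 2·cos(2) ≈ -0.8323

LHS ≠ RHS, so the equation does not hold at this point.

Answer: Fails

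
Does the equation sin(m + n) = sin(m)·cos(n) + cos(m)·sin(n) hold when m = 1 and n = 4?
Holds

Substituting m = 1, n = 4:

LHS = sin(1 + 4) = sin(5) ≈ -0.9589
RHS = sin(1)·cos(4) + cos(1)·sin(4) = sin(1)·cos(4) + sin(4)·cos(1) ≈ -0.9589

LHS = RHS, so the equation holds at this point.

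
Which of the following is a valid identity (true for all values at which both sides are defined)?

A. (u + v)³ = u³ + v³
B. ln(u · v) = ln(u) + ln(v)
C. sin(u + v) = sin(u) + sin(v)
A: fails at (2, 3) — LHS = 125, RHS = 35.
B: holds — e.g. at (3, 4), both sides equal ln(12) ≈ 2.485.
C: fails at (1, 1) — LHS = sin(2) ≈ 0.9093, RHS = 2·sin(1) ≈ 1.683.

Answer: B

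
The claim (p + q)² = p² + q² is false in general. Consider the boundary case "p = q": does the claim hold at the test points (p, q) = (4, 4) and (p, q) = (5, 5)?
At (4, 4): LHS = 64 ≠ RHS = 32
At (5, 5): LHS = 100 ≠ RHS = 50

Answer: No, fails at both test points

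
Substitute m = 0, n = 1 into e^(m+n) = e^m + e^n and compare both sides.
LHS = e^(0+1) = e ≈ 2.718
RHS = e^0 + e^1 = 1 + e ≈ 3.718

LHS ≠ RHS (they differ by about 1), so the equation does not hold here.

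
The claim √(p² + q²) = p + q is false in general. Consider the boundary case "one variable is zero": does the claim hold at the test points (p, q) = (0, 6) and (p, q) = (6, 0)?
At (0, 6): LHS = 6, RHS = 6 → equal
At (6, 0): LHS = 6, RHS = 6 → equal

So the claim does hold at both of these boundary points, even though it is not an identity.

Answer: Yes, holds at both test points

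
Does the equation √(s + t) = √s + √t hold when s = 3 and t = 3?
Fails

Substituting s = 3, t = 3:

LHS = √(3 + 3) = √(6) ≈ 2.449
RHS = √3 + √3 = 2·√(3) ≈ 3.464

LHS ≠ RHS, so the equation does not hold at this point.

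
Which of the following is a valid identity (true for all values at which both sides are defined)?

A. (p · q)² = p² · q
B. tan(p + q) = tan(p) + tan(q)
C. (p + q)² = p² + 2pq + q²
C

A: fails at (2, 2) — LHS = 16, RHS = 8.
B: fails at (2, 5) — LHS = tan(7) ≈ 0.8714, RHS = tan(5) + tan(2) ≈ -5.566.
C: holds — e.g. at (2, 4), both sides equal 36.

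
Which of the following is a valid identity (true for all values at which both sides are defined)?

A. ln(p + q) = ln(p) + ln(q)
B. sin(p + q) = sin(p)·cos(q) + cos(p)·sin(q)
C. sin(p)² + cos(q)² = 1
A: fails at (4, 6) — LHS = ln(10) ≈ 2.303, RHS = ln(4) + ln(6) ≈ 3.178.
B: holds — e.g. at (4, 6), both sides equal sin(10) ≈ -0.544.
C: fails at (2, 4) — LHS = cos(4)² + sin(2)² ≈ 1.254, RHS = 1.

Answer: B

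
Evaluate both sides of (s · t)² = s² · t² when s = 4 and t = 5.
LHS = (4 · 5)² = 400
RHS = 4² · 5² = 400

LHS = RHS: the two sides agree.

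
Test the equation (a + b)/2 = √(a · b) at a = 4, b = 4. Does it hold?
Holds

Substituting a = 4, b = 4:

LHS = (4 + 4)/2 = 4
RHS = √(4 · 4) = 4

LHS = RHS, so the equation holds at this point.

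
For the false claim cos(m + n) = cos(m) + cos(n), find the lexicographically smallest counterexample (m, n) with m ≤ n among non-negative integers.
Substituting (0, 0) into the claim:
LHS = cos(0 + 0) = 1
RHS = cos(0) + cos(0) = 2

Since LHS ≠ RHS, this pair disproves the claim, and no lexicographically smaller pair (m ≤ n, non-negative integers) does.

For instance (1, 2) is also a counterexample (LHS = cos(3) ≈ -0.99, RHS = cos(2) + cos(1) ≈ 0.1242), but it's lexicographically larger.

Answer: (m, n) = (0, 0)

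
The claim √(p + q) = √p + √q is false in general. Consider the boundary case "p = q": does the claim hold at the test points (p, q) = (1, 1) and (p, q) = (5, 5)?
At (1, 1): LHS = √(2) ≈ 1.414 ≠ RHS = 2
At (5, 5): LHS = √(10) ≈ 3.162 ≠ RHS = 2·√(5) ≈ 4.472

Answer: No, fails at both test points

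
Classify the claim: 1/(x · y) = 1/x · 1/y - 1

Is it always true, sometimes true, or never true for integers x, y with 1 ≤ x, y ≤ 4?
Never true

The claim fails for every pair in the range. For instance at (x, y) = (1, 3): LHS = 1/3, RHS = -2/3.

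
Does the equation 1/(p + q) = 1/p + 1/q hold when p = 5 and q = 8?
Substituting p = 5, q = 8:

LHS = 1/(5 + 8) = 1/13
RHS = 1/5 + 1/8 = 13/40

LHS ≠ RHS, so the equation does not hold at this point.

Answer: Fails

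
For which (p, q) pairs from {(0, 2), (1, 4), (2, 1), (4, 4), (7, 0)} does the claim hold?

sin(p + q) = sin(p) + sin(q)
(0, 2), (7, 0)

Testing each pair:
(0, 2): LHS = sin(2) ≈ 0.9093, RHS = sin(2) ≈ 0.9093 → holds
(1, 4): LHS = sin(5) ≈ -0.9589, RHS = sin(4) + sin(1) ≈ 0.08467 → fails
(2, 1): LHS = sin(3) ≈ 0.1411, RHS = sin(1) + sin(2) ≈ 1.751 → fails
(4, 4): LHS = sin(8) ≈ 0.9894, RHS = 2·sin(4) ≈ -1.514 → fails
(7, 0): LHS = sin(7) ≈ 0.657, RHS = sin(7) ≈ 0.657 → holds

2 of 5 pairs satisfy the claim.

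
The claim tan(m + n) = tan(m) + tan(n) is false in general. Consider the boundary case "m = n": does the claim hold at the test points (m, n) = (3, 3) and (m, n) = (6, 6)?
At (3, 3): LHS = tan(6) ≈ -0.291 ≠ RHS = 2·tan(3) ≈ -0.2851
At (6, 6): LHS = tan(12) ≈ -0.6359 ≠ RHS = 2·tan(6) ≈ -0.582

Answer: No, fails at both test points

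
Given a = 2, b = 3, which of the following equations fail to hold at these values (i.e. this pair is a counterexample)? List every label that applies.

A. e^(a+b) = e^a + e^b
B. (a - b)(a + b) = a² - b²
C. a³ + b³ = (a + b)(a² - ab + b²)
A

Evaluating each claim at the given values:
A. LHS = e^5 ≈ 148.4, RHS = e^2 + e^3 ≈ 27.47 → fails here (LHS ≠ RHS)
B. LHS = -5, RHS = -5 → holds here (LHS = RHS)
C. LHS = 35, RHS = 35 → holds here (LHS = RHS)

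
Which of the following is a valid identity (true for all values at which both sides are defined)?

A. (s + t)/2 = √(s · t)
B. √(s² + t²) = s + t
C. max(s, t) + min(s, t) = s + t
C

A: fails at (3, 7) — LHS = 5, RHS = √(21) ≈ 4.583.
B: fails at (6, 7) — LHS = √(85) ≈ 9.22, RHS = 13.
C: holds — e.g. at (5, 8), both sides equal 13.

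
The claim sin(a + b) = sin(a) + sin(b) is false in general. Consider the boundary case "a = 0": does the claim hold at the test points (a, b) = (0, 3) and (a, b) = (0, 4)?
At (0, 3): LHS = sin(3) ≈ 0.1411, RHS = sin(3) ≈ 0.1411 → equal
At (0, 4): LHS = sin(4) ≈ -0.7568, RHS = sin(4) ≈ -0.7568 → equal

So the claim does hold at both of these boundary points, even though it is not an identity.

Answer: Yes, holds at both test points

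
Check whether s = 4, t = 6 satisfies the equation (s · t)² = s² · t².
Substituting s = 4, t = 6:

LHS = (4 · 6)² = 576
RHS = 4² · 6² = 576

LHS = RHS, so the equation holds at this point.

Answer: Holds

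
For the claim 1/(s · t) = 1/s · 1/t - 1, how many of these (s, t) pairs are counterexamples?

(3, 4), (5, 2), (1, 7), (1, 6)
Testing each pair:
(3, 4): LHS = 1/12, RHS = -11/12 → counterexample
(5, 2): LHS = 1/10, RHS = -9/10 → counterexample
(1, 7): LHS = 1/7, RHS = -6/7 → counterexample
(1, 6): LHS = 1/6, RHS = -5/6 → counterexample

That makes 4 counterexamples.

Answer: 4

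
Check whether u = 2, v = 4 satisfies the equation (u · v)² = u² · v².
Holds

Substituting u = 2, v = 4:

LHS = (2 · 4)² = 64
RHS = 2² · 4² = 64

LHS = RHS, so the equation holds at this point.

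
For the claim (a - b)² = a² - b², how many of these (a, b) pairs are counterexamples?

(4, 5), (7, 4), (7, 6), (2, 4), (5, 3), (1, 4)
Testing each pair:
(4, 5): LHS = 1, RHS = -9 → counterexample
(7, 4): LHS = 9, RHS = 33 → counterexample
(7, 6): LHS = 1, RHS = 13 → counterexample
(2, 4): LHS = 4, RHS = -12 → counterexample
(5, 3): LHS = 4, RHS = 16 → counterexample
(1, 4): LHS = 9, RHS = -15 → counterexample

That makes 6 counterexamples.

Answer: 6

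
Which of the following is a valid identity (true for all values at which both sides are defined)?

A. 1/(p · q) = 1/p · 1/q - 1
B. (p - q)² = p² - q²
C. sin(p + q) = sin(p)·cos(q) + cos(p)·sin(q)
A: fails at (3, 4) — LHS = 1/12, RHS = -11/12.
B: fails at (3, 7) — LHS = 16, RHS = -40.
C: holds — e.g. at (3, 3), both sides equal sin(6) ≈ -0.2794.

Answer: C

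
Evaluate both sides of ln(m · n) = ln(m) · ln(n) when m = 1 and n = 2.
LHS = ln(1 · 2) = ln(2) ≈ 0.6931
RHS = ln(1) · ln(2) = 0

LHS ≠ RHS (they differ by about 0.6931), so the equation does not hold here.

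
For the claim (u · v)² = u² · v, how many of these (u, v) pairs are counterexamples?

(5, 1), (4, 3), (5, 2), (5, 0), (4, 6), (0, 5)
Testing each pair:
(5, 1): LHS = 25, RHS = 25 → satisfies claim
(4, 3): LHS = 144, RHS = 48 → counterexample
(5, 2): LHS = 100, RHS = 50 → counterexample
(5, 0): LHS = 0, RHS = 0 → satisfies claim
(4, 6): LHS = 576, RHS = 96 → counterexample
(0, 5): LHS = 0, RHS = 0 → satisfies claim

That makes 3 counterexamples.

Answer: 3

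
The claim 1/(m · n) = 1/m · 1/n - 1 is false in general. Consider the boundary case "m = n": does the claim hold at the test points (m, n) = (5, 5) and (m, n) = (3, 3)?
At (5, 5): LHS = 1/25 ≠ RHS = -24/25
At (3, 3): LHS = 1/9 ≠ RHS = -8/9

Answer: No, fails at both test points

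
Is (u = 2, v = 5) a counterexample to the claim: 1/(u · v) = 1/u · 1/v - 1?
Substituting u = 2, v = 5:
LHS = 1/(2 · 5) = 1/10
RHS = 1/2 · 1/5 - 1 = -9/10

Since LHS ≠ RHS, this pair disproves the claim.

Answer: Yes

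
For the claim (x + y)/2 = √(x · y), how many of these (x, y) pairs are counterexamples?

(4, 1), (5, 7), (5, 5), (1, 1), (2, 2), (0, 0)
2

Testing each pair:
(4, 1): LHS = 5/2, RHS = 2 → counterexample
(5, 7): LHS = 6, RHS = √(35) ≈ 5.916 → counterexample
(5, 5): LHS = 5, RHS = 5 → satisfies claim
(1, 1): LHS = 1, RHS = 1 → satisfies claim
(2, 2): LHS = 2, RHS = 2 → satisfies claim
(0, 0): LHS = 0, RHS = 0 → satisfies claim

That makes 2 counterexamples.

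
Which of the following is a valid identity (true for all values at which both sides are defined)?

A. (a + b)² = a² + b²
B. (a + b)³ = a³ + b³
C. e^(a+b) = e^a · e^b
C

A: fails at (4, 6) — LHS = 100, RHS = 52.
B: fails at (3, 5) — LHS = 512, RHS = 152.
C: holds — e.g. at (1, 5), both sides equal e^6 ≈ 403.4.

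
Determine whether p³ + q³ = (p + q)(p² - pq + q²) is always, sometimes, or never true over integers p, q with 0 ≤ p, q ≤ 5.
Always true

The identity holds for every pair in the range. For instance at (p, q) = (0, 2): both sides equal 8.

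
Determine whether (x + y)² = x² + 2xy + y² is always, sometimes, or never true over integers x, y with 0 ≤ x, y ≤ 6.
The identity holds for every pair in the range. For instance at (x, y) = (4, 4): both sides equal 64.

Answer: Always true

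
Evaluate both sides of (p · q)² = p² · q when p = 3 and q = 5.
LHS = (3 · 5)² = 225
RHS = 3² · 5 = 45

LHS ≠ RHS, so the equation does not hold here.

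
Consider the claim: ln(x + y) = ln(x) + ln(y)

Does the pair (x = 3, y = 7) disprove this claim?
Substituting x = 3, y = 7:
LHS = ln(3 + 7) = ln(10) ≈ 2.303
RHS = ln(3) + ln(7) ≈ 3.045

Since LHS ≠ RHS, this pair disproves the claim.

Answer: Yes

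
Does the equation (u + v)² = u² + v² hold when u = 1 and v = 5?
Substituting u = 1, v = 5:

LHS = (1 + 5)² = 36
RHS = 1² + 5² = 26

LHS ≠ RHS, so the equation does not hold at this point.

Answer: Fails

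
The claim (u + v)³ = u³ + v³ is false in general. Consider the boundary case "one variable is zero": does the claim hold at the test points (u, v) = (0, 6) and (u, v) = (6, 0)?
At (0, 6): LHS = 216, RHS = 216 → equal
At (6, 0): LHS = 216, RHS = 216 → equal

So the claim does hold at both of these boundary points, even though it is not an identity.

Answer: Yes, holds at both test points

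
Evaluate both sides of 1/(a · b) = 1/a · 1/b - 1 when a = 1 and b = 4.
LHS = 1/(1 · 4) = 1/4
RHS = 1/1 · 1/4 - 1 = -3/4

LHS ≠ RHS, so the equation does not hold here.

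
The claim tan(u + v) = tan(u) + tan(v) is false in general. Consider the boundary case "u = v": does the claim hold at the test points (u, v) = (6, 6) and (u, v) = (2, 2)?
No, fails at both test points

At (6, 6): LHS = tan(12) ≈ -0.6359 ≠ RHS = 2·tan(6) ≈ -0.582
At (2, 2): LHS = tan(4) ≈ 1.158 ≠ RHS = 2·tan(2) ≈ -4.37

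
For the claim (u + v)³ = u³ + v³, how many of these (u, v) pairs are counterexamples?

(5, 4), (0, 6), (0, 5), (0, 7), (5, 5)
Testing each pair:
(5, 4): LHS = 729, RHS = 189 → counterexample
(0, 6): LHS = 216, RHS = 216 → satisfies claim
(0, 5): LHS = 125, RHS = 125 → satisfies claim
(0, 7): LHS = 343, RHS = 343 → satisfies claim
(5, 5): LHS = 1000, RHS = 250 → counterexample

That makes 2 counterexamples.

Answer: 2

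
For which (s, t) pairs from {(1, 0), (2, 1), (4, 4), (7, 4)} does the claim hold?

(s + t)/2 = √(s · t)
Testing each pair:
(1, 0): LHS = 1/2, RHS = 0 → fails
(2, 1): LHS = 3/2, RHS = √(2) ≈ 1.414 → fails
(4, 4): LHS = 4, RHS = 4 → holds
(7, 4): LHS = 11/2, RHS = 2·√(7) ≈ 5.292 → fails

1 of 4 pairs satisfies the claim.

Answer: (4, 4)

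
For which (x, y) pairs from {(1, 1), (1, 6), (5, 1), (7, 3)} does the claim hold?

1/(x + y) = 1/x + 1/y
None

Testing each pair:
(1, 1): LHS = 1/2, RHS = 2 → fails
(1, 6): LHS = 1/7, RHS = 7/6 → fails
(5, 1): LHS = 1/6, RHS = 6/5 → fails
(7, 3): LHS = 1/10, RHS = 10/21 → fails

No pair satisfies the claim.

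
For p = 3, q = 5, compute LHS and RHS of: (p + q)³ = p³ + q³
LHS = (3 + 5)³ = 512
RHS = 3³ + 5³ = 152

LHS ≠ RHS, so the equation does not hold here.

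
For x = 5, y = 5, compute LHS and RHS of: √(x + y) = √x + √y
LHS = √(5 + 5) = √(10) ≈ 3.162
RHS = √5 + √5 = 2·√(5) ≈ 4.472

LHS ≠ RHS (they differ by about 1.31), so the equation does not hold here.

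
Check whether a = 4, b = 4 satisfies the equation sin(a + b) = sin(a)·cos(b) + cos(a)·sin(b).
Substituting a = 4, b = 4:

LHS = sin(4 + 4) = sin(8) ≈ 0.9894
RHS = sin(4)·cos(4) + cos(4)·sin(4) = 2·sin(4)·cos(4) ≈ 0.9894

LHS = RHS, so the equation holds at this point.

Answer: Holds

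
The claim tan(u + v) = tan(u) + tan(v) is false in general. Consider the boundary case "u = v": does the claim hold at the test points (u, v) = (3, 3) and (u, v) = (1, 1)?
No, fails at both test points

At (3, 3): LHS = tan(6) ≈ -0.291 ≠ RHS = 2·tan(3) ≈ -0.2851
At (1, 1): LHS = tan(2) ≈ -2.185 ≠ RHS = 2·tan(1) ≈ 3.115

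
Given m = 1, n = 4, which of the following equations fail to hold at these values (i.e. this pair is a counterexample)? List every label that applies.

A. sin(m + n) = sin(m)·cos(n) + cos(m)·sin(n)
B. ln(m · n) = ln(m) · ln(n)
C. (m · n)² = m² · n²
B

Evaluating each claim at the given values:
A. LHS = sin(5) ≈ -0.9589, RHS = sin(1)·cos(4) + sin(4)·cos(1) ≈ -0.9589 → holds here (LHS = RHS)
B. LHS = ln(4) ≈ 1.386, RHS = 0 → fails here (LHS ≠ RHS)
C. LHS = 16, RHS = 16 → holds here (LHS = RHS)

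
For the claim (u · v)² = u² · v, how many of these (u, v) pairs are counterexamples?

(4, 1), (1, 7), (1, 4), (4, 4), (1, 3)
Testing each pair:
(4, 1): LHS = 16, RHS = 16 → satisfies claim
(1, 7): LHS = 49, RHS = 7 → counterexample
(1, 4): LHS = 16, RHS = 4 → counterexample
(4, 4): LHS = 256, RHS = 64 → counterexample
(1, 3): LHS = 9, RHS = 3 → counterexample

That makes 4 counterexamples.

Answer: 4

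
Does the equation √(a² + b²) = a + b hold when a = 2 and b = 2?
Substituting a = 2, b = 2:

LHS = √(2² + 2²) = 2·√(2) ≈ 2.828
RHS = 2 + 2 = 4

LHS ≠ RHS, so the equation does not hold at this point.

Answer: Fails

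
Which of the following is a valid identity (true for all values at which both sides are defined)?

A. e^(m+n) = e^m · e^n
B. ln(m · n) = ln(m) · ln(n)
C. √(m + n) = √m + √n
A

A: holds — e.g. at (4, 4), both sides equal e^8 ≈ 2981.
B: fails at (3, 5) — LHS = ln(15) ≈ 2.708, RHS = ln(3)·ln(5) ≈ 1.768.
C: fails at (1, 1) — LHS = √(2) ≈ 1.414, RHS = 2.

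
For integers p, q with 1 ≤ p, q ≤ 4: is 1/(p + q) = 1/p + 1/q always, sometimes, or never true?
The claim fails for every pair in the range. For instance at (p, q) = (2, 2): LHS = 1/4, RHS = 1.

Answer: Never true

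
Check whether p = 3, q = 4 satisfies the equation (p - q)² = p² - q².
Substituting p = 3, q = 4:

LHS = (3 - 4)² = 1
RHS = 3² - 4² = -7

LHS ≠ RHS, so the equation does not hold at this point.

Answer: Fails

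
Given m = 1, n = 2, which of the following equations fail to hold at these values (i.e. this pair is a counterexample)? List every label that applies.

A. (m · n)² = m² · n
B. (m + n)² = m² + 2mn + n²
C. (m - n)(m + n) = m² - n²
A

Evaluating each claim at the given values:
A. LHS = 4, RHS = 2 → fails here (LHS ≠ RHS)
B. LHS = 9, RHS = 9 → holds here (LHS = RHS)
C. LHS = -3, RHS = -3 → holds here (LHS = RHS)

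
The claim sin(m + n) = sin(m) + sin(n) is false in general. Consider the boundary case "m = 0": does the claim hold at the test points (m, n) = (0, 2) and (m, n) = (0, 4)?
Yes, holds at both test points

At (0, 2): LHS = sin(2) ≈ 0.9093, RHS = sin(2) ≈ 0.9093 → equal
At (0, 4): LHS = sin(4) ≈ -0.7568, RHS = sin(4) ≈ -0.7568 → equal

So the claim does hold at both of these boundary points, even though it is not an identity.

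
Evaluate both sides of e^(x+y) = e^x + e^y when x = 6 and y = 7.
LHS = e^(6+7) = e^13 ≈ 442413.4
RHS = e^6 + e^7 ≈ 1500

LHS ≠ RHS (they differ by about 440913.3), so the equation does not hold here.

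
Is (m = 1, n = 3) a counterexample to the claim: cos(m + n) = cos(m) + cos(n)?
Substituting m = 1, n = 3:
LHS = cos(1 + 3) = cos(4) ≈ -0.6536
RHS = cos(1) + cos(3) ≈ -0.4497

Since LHS ≠ RHS, this pair disproves the claim.

Answer: Yes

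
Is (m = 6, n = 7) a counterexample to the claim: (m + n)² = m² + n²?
Substituting m = 6, n = 7:
LHS = (6 + 7)² = 169
RHS = 6² + 7² = 85

Since LHS ≠ RHS, this pair disproves the claim.

Answer: Yes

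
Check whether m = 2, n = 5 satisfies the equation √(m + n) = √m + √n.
Fails

Substituting m = 2, n = 5:

LHS = √(2 + 5) = √(7) ≈ 2.646
RHS = √2 + √5 = √(2) + √(5) ≈ 3.65

LHS ≠ RHS, so the equation does not hold at this point.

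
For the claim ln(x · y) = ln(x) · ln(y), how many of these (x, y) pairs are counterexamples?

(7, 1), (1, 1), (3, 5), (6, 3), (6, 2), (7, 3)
5

Testing each pair:
(7, 1): LHS = ln(7) ≈ 1.946, RHS = 0 → counterexample
(1, 1): LHS = 0, RHS = 0 → satisfies claim
(3, 5): LHS = ln(15) ≈ 2.708, RHS = ln(3)·ln(5) ≈ 1.768 → counterexample
(6, 3): LHS = ln(18) ≈ 2.89, RHS = ln(3)·ln(6) ≈ 1.968 → counterexample
(6, 2): LHS = ln(12) ≈ 2.485, RHS = ln(2)·ln(6) ≈ 1.242 → counterexample
(7, 3): LHS = ln(21) ≈ 3.045, RHS = ln(3)·ln(7) ≈ 2.138 → counterexample

That makes 5 counterexamples.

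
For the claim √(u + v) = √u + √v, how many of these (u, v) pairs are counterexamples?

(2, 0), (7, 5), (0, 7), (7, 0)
1

Testing each pair:
(2, 0): LHS = √(2) ≈ 1.414, RHS = √(2) ≈ 1.414 → satisfies claim
(7, 5): LHS = 2·√(3) ≈ 3.464, RHS = √(5) + √(7) ≈ 4.882 → counterexample
(0, 7): LHS = √(7) ≈ 2.646, RHS = √(7) ≈ 2.646 → satisfies claim
(7, 0): LHS = √(7) ≈ 2.646, RHS = √(7) ≈ 2.646 → satisfies claim

That makes 1 counterexample.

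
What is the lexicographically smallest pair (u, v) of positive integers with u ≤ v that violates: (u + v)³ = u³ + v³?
(u, v) = (1, 1)

Substituting (1, 1) into the claim:
LHS = (1 + 1)³ = 8
RHS = 1³ + 1³ = 2

Since LHS ≠ RHS, this pair disproves the claim, and no lexicographically smaller pair (u ≤ v, positive integers) does.

For instance (8, 8) is also a counterexample (LHS = 4096, RHS = 1024), but it's lexicographically larger.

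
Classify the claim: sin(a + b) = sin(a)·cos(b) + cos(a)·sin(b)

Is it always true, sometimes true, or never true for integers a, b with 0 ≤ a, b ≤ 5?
The identity holds for every pair in the range. For instance at (a, b) = (1, 2): both sides equal sin(3) ≈ 0.1411.

Answer: Always true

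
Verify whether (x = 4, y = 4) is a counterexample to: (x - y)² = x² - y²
Substituting x = 4, y = 4:
LHS = (4 - 4)² = 0
RHS = 4² - 4² = 0

The sides agree, so this pair does not disprove the claim.

Answer: No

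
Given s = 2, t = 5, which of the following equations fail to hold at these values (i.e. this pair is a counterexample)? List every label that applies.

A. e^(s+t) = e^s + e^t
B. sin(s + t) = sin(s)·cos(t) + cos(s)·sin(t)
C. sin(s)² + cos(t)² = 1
A, C

Evaluating each claim at the given values:
A. LHS = e^7 ≈ 1097, RHS = e^2 + e^5 ≈ 155.8 → fails here (LHS ≠ RHS)
B. LHS = sin(7) ≈ 0.657, RHS = sin(2)·cos(5) + sin(5)·cos(2) ≈ 0.657 → holds here (LHS = RHS)
C. LHS = cos(5)² + sin(2)² ≈ 0.9073, RHS = 1 → fails here (LHS ≠ RHS)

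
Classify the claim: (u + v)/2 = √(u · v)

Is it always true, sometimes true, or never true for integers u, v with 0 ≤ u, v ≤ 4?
Sometimes true

It holds at (u, v) = (0, 0) (both sides equal 0), but fails at (u, v) = (2, 4) (LHS = 3, RHS = 2·√(2) ≈ 2.828).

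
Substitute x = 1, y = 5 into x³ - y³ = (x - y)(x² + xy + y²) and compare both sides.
LHS = 1³ - 5³ = -124
RHS = (1 - 5)(1² + 1·5 + 5²) = -124

LHS = RHS: the two sides agree.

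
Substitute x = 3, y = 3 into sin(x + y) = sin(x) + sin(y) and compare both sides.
LHS = sin(3 + 3) = sin(6) ≈ -0.2794
RHS = sin(3) + sin(3) = 2·sin(3) ≈ 0.2822

LHS ≠ RHS (they differ by about 0.5617), so the equation does not hold here.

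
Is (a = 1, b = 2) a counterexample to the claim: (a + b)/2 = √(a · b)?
Yes

Substituting a = 1, b = 2:
LHS = (1 + 2)/2 = 3/2
RHS = √(1 · 2) = √(2) ≈ 1.414

Since LHS ≠ RHS, this pair disproves the claim.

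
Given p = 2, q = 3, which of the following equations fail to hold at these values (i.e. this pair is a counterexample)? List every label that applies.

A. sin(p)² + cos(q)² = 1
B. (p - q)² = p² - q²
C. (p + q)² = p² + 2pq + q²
A, B

Evaluating each claim at the given values:
A. LHS = sin(2)² + cos(3)² ≈ 1.807, RHS = 1 → fails here (LHS ≠ RHS)
B. LHS = 1, RHS = -5 → fails here (LHS ≠ RHS)
C. LHS = 25, RHS = 25 → holds here (LHS = RHS)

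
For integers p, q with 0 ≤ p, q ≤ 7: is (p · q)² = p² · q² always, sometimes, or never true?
The identity holds for every pair in the range. For instance at (p, q) = (0, 3): both sides equal 0.

Answer: Always true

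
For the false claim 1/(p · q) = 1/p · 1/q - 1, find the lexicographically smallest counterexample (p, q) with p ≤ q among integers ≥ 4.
Substituting (4, 4) into the claim:
LHS = 1/(4 · 4) = 1/16
RHS = 1/4 · 1/4 - 1 = -15/16

Since LHS ≠ RHS, this pair disproves the claim, and no lexicographically smaller pair (p ≤ q, integers ≥ 4) does.

For instance (6, 6) is also a counterexample (LHS = 1/36, RHS = -35/36), but it's lexicographically larger.

Answer: (p, q) = (4, 4)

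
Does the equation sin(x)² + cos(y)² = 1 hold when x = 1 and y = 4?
Substituting x = 1, y = 4:

LHS = sin(1)² + cos(4)² ≈ 1.135
RHS = 1

LHS ≠ RHS, so the equation does not hold at this point.

Answer: Fails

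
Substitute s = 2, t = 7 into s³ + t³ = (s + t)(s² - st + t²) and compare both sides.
LHS = 2³ + 7³ = 351
RHS = (2 + 7)(2² - 2·7 + 7²) = 351

LHS = RHS: the two sides agree.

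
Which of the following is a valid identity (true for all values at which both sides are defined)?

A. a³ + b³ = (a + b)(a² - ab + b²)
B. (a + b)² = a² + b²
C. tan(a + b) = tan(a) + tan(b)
A: holds — e.g. at (3, 3), both sides equal 54.
B: fails at (5, 5) — LHS = 100, RHS = 50.
C: fails at (2, 3) — LHS = tan(5) ≈ -3.381, RHS = tan(2) + tan(3) ≈ -2.328.

Answer: A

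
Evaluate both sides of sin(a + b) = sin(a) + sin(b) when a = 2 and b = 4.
LHS = sin(2 + 4) = sin(6) ≈ -0.2794
RHS = sin(2) + sin(4) ≈ 0.1525

LHS ≠ RHS (they differ by about 0.4319), so the equation does not hold here.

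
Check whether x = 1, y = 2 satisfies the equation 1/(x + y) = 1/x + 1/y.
Substituting x = 1, y = 2:

LHS = 1/(1 + 2) = 1/3
RHS = 1/1 + 1/2 = 3/2

LHS ≠ RHS, so the equation does not hold at this point.

Answer: Fails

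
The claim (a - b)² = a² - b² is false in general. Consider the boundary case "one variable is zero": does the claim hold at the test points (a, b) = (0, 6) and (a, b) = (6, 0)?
At (0, 6): LHS = 36 ≠ RHS = -36
At (6, 0): LHS = 36, RHS = 36 → equal

Answer: Only at (6, 0)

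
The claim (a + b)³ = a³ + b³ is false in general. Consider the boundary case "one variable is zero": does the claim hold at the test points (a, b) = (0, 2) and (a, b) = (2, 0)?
Yes, holds at both test points

At (0, 2): LHS = 8, RHS = 8 → equal
At (2, 0): LHS = 8, RHS = 8 → equal

So the claim does hold at both of these boundary points, even though it is not an identity.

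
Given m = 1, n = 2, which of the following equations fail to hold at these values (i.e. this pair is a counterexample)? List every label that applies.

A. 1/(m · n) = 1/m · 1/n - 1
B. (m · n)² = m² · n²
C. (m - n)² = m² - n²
A, C

Evaluating each claim at the given values:
A. LHS = 1/2, RHS = -1/2 → fails here (LHS ≠ RHS)
B. LHS = 4, RHS = 4 → holds here (LHS = RHS)
C. LHS = 1, RHS = -3 → fails here (LHS ≠ RHS)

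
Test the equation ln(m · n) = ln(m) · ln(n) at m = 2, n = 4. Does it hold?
Fails

Substituting m = 2, n = 4:

LHS = ln(2 · 4) = ln(8) ≈ 2.079
RHS = ln(2) · ln(4) ≈ 0.9609

LHS ≠ RHS, so the equation does not hold at this point.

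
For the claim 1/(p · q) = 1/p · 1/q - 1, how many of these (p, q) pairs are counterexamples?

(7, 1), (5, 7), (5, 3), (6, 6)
4

Testing each pair:
(7, 1): LHS = 1/7, RHS = -6/7 → counterexample
(5, 7): LHS = 1/35, RHS = -34/35 → counterexample
(5, 3): LHS = 1/15, RHS = -14/15 → counterexample
(6, 6): LHS = 1/36, RHS = -35/36 → counterexample

That makes 4 counterexamples.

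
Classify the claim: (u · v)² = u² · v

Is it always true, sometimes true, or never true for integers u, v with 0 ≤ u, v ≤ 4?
Sometimes true

It holds at (u, v) = (4, 1) (both sides equal 16), but fails at (u, v) = (3, 4) (LHS = 144, RHS = 36).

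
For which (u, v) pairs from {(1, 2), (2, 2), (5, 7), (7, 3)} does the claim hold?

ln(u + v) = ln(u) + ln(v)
Testing each pair:
(1, 2): LHS = ln(3) ≈ 1.099, RHS = ln(2) ≈ 0.6931 → fails
(2, 2): LHS = ln(4) ≈ 1.386, RHS = 2·ln(2) ≈ 1.386 → holds
(5, 7): LHS = ln(12) ≈ 2.485, RHS = ln(5) + ln(7) ≈ 3.555 → fails
(7, 3): LHS = ln(10) ≈ 2.303, RHS = ln(3) + ln(7) ≈ 3.045 → fails

1 of 4 pairs satisfies the claim.

Answer: (2, 2)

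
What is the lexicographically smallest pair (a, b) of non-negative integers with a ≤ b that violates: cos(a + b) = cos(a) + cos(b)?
Substituting (0, 0) into the claim:
LHS = cos(0 + 0) = 1
RHS = cos(0) + cos(0) = 2

Since LHS ≠ RHS, this pair disproves the claim, and no lexicographically smaller pair (a ≤ b, non-negative integers) does.

For instance (5, 5) is also a counterexample (LHS = cos(10) ≈ -0.8391, RHS = 2·cos(5) ≈ 0.5673), but it's lexicographically larger.

Answer: (a, b) = (0, 0)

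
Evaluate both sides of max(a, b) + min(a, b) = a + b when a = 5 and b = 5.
LHS = max(5, 5) + min(5, 5) = 10
RHS = 5 + 5 = 10

LHS = RHS: the two sides agree.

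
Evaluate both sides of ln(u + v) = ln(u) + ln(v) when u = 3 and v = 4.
LHS = ln(3 + 4) = ln(7) ≈ 1.946
RHS = ln(3) + ln(4) ≈ 2.485

LHS ≠ RHS (they differ by about 0.539), so the equation does not hold here.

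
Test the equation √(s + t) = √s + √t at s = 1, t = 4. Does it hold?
Fails

Substituting s = 1, t = 4:

LHS = √(1 + 4) = √(5) ≈ 2.236
RHS = √1 + √4 = 3

LHS ≠ RHS, so the equation does not hold at this point.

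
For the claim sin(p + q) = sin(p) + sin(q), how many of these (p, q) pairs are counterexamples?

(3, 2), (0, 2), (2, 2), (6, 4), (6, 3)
4

Testing each pair:
(3, 2): LHS = sin(5) ≈ -0.9589, RHS = sin(3) + sin(2) ≈ 1.05 → counterexample
(0, 2): LHS = sin(2) ≈ 0.9093, RHS = sin(2) ≈ 0.9093 → satisfies claim
(2, 2): LHS = sin(4) ≈ -0.7568, RHS = 2·sin(2) ≈ 1.819 → counterexample
(6, 4): LHS = sin(10) ≈ -0.544, RHS = sin(4) + sin(6) ≈ -1.036 → counterexample
(6, 3): LHS = sin(9) ≈ 0.4121, RHS = sin(6) + sin(3) ≈ -0.1383 → counterexample

That makes 4 counterexamples.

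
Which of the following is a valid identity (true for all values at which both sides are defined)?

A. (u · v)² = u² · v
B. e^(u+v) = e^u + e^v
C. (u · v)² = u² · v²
A: fails at (2, 2) — LHS = 16, RHS = 8.
B: fails at (3, 7) — LHS = e^10 ≈ 22026.5, RHS = e^3 + e^7 ≈ 1117.
C: holds — e.g. at (3, 7), both sides equal 441.

Answer: C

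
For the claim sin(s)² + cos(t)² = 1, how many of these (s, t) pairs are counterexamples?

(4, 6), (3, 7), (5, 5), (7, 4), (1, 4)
4

Testing each pair:
(4, 6): LHS = sin(4)² + cos(6)² ≈ 1.495, RHS = 1 → counterexample
(3, 7): LHS = sin(3)² + cos(7)² ≈ 0.5883, RHS = 1 → counterexample
(5, 5): LHS = cos(5)² + sin(5)² = 1, RHS = 1 → satisfies claim
(7, 4): LHS = cos(4)² + sin(7)² ≈ 0.8589, RHS = 1 → counterexample
(1, 4): LHS = cos(4)² + sin(1)² ≈ 1.135, RHS = 1 → counterexample

That makes 4 counterexamples.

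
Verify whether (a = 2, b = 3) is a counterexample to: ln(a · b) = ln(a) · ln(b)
Substituting a = 2, b = 3:
LHS = ln(2 · 3) = ln(6) ≈ 1.792
RHS = ln(2) · ln(3) ≈ 0.7615

Since LHS ≠ RHS, this pair disproves the claim.

Answer: Yes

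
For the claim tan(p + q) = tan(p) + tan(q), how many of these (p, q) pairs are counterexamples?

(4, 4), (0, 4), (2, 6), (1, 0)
2

Testing each pair:
(4, 4): LHS = tan(8) ≈ -6.8, RHS = 2·tan(4) ≈ 2.316 → counterexample
(0, 4): LHS = tan(4) ≈ 1.158, RHS = tan(4) ≈ 1.158 → satisfies claim
(2, 6): LHS = tan(8) ≈ -6.8, RHS = tan(2) + tan(6) ≈ -2.476 → counterexample
(1, 0): LHS = tan(1) ≈ 1.557, RHS = tan(1) ≈ 1.557 → satisfies claim

That makes 2 counterexamples.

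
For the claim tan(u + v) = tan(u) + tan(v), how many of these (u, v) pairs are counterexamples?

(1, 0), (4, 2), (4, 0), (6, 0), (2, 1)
Testing each pair:
(1, 0): LHS = tan(1) ≈ 1.557, RHS = tan(1) ≈ 1.557 → satisfies claim
(4, 2): LHS = tan(6) ≈ -0.291, RHS = tan(2) + tan(4) ≈ -1.027 → counterexample
(4, 0): LHS = tan(4) ≈ 1.158, RHS = tan(4) ≈ 1.158 → satisfies claim
(6, 0): LHS = tan(6) ≈ -0.291, RHS = tan(6) ≈ -0.291 → satisfies claim
(2, 1): LHS = tan(3) ≈ -0.1425, RHS = tan(2) + tan(1) ≈ -0.6276 → counterexample

That makes 2 counterexamples.

Answer: 2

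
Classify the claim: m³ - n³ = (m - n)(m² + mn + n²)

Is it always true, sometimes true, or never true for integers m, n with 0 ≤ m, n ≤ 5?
Always true

The identity holds for every pair in the range. For instance at (m, n) = (0, 1): both sides equal -1.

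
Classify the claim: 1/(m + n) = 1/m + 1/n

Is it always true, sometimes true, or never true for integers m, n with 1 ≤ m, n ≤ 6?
Never true

The claim fails for every pair in the range. For instance at (m, n) = (1, 5): LHS = 1/6, RHS = 6/5.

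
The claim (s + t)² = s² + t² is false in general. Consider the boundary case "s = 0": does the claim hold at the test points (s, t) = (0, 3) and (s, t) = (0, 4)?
Yes, holds at both test points

At (0, 3): LHS = 9, RHS = 9 → equal
At (0, 4): LHS = 16, RHS = 16 → equal

So the claim does hold at both of these boundary points, even though it is not an identity.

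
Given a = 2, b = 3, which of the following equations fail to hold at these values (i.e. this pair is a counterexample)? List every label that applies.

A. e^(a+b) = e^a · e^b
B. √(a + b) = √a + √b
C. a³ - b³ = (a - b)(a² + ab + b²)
Evaluating each claim at the given values:
A. LHS = e^5 ≈ 148.4, RHS = e^5 ≈ 148.4 → holds here (LHS = RHS)
B. LHS = √(5) ≈ 2.236, RHS = √(2) + √(3) ≈ 3.146 → fails here (LHS ≠ RHS)
C. LHS = -19, RHS = -19 → holds here (LHS = RHS)

Answer: B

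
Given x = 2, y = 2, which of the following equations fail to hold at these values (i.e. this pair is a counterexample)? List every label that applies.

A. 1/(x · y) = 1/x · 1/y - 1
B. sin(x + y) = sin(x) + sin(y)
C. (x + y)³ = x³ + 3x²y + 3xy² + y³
A, B

Evaluating each claim at the given values:
A. LHS = 1/4, RHS = -3/4 → fails here (LHS ≠ RHS)
B. LHS = sin(4) ≈ -0.7568, RHS = 2·sin(2) ≈ 1.819 → fails here (LHS ≠ RHS)
C. LHS = 64, RHS = 64 → holds here (LHS = RHS)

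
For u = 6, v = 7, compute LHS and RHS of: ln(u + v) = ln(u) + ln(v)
LHS = ln(6 + 7) = ln(13) ≈ 2.565
RHS = ln(6) + ln(7) ≈ 3.738

LHS ≠ RHS (they differ by about 1.173), so the equation does not hold here.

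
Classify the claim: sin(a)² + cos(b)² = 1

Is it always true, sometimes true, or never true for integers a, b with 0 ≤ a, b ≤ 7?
It holds at (a, b) = (7, 7) (both sides equal 1), but fails at (a, b) = (2, 0) (LHS = sin(2)² + 1 ≈ 1.827, RHS = 1).

Answer: Sometimes true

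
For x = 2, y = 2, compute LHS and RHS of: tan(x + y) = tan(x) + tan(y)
LHS = tan(2 + 2) = tan(4) ≈ 1.158
RHS = tan(2) + tan(2) = 2·tan(2) ≈ -4.37

LHS ≠ RHS (they differ by about 5.528), so the equation does not hold here.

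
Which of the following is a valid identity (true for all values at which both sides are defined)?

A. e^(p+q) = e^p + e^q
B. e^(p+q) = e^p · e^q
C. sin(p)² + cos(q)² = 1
B

A: fails at (2, 3) — LHS = e^5 ≈ 148.4, RHS = e^2 + e^3 ≈ 27.47.
B: holds — e.g. at (5, 5), both sides equal e^10 ≈ 22026.5.
C: fails at (1, 4) — LHS = cos(4)² + sin(1)² ≈ 1.135, RHS = 1.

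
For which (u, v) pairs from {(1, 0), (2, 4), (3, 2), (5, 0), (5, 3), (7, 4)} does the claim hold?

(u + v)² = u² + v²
(1, 0), (5, 0)

Testing each pair:
(1, 0): LHS = 1, RHS = 1 → holds
(2, 4): LHS = 36, RHS = 20 → fails
(3, 2): LHS = 25, RHS = 13 → fails
(5, 0): LHS = 25, RHS = 25 → holds
(5, 3): LHS = 64, RHS = 34 → fails
(7, 4): LHS = 121, RHS = 65 → fails

2 of 6 pairs satisfy the claim.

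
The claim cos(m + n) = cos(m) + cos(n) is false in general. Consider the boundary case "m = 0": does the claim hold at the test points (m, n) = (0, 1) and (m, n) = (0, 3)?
No, fails at both test points

At (0, 1): LHS = cos(1) ≈ 0.5403 ≠ RHS = cos(1) + 1 ≈ 1.54
At (0, 3): LHS = cos(3) ≈ -0.99 ≠ RHS = cos(3) + 1 ≈ 0.01001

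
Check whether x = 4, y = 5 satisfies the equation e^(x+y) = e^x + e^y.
Substituting x = 4, y = 5:

LHS = e^(4+5) = e^9 ≈ 8103
RHS = e^4 + e^5 ≈ 203

LHS ≠ RHS, so the equation does not hold at this point.

Answer: Fails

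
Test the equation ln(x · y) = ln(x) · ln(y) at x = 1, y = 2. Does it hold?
Fails

Substituting x = 1, y = 2:

LHS = ln(1 · 2) = ln(2) ≈ 0.6931
RHS = ln(1) · ln(2) = 0

LHS ≠ RHS, so the equation does not hold at this point.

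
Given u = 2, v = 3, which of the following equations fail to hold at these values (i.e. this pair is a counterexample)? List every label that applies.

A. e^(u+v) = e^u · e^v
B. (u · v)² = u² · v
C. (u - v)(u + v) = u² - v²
Evaluating each claim at the given values:
A. LHS = e^5 ≈ 148.4, RHS = e^5 ≈ 148.4 → holds here (LHS = RHS)
B. LHS = 36, RHS = 12 → fails here (LHS ≠ RHS)
C. LHS = -5, RHS = -5 → holds here (LHS = RHS)

Answer: B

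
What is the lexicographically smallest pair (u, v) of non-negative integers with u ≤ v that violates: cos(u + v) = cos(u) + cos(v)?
Substituting (0, 0) into the claim:
LHS = cos(0 + 0) = 1
RHS = cos(0) + cos(0) = 2

Since LHS ≠ RHS, this pair disproves the claim, and no lexicographically smaller pair (u ≤ v, non-negative integers) does.

For instance (0, 2) is also a counterexample (LHS = cos(2) ≈ -0.4161, RHS = cos(2) + 1 ≈ 0.5839), but it's lexicographically larger.

Answer: (u, v) = (0, 0)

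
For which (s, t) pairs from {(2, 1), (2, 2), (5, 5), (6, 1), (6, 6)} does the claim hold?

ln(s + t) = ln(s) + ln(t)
(2, 2)

Testing each pair:
(2, 1): LHS = ln(3) ≈ 1.099, RHS = ln(2) ≈ 0.6931 → fails
(2, 2): LHS = ln(4) ≈ 1.386, RHS = 2·ln(2) ≈ 1.386 → holds
(5, 5): LHS = ln(10) ≈ 2.303, RHS = 2·ln(5) ≈ 3.219 → fails
(6, 1): LHS = ln(7) ≈ 1.946, RHS = ln(6) ≈ 1.792 → fails
(6, 6): LHS = ln(12) ≈ 2.485, RHS = 2·ln(6) ≈ 3.584 → fails

1 of 5 pairs satisfies the claim.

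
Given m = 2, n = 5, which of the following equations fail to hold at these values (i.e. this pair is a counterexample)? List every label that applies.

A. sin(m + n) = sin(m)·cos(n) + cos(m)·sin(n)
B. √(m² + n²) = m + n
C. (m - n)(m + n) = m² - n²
Evaluating each claim at the given values:
A. LHS = sin(7) ≈ 0.657, RHS = sin(2)·cos(5) + sin(5)·cos(2) ≈ 0.657 → holds here (LHS = RHS)
B. LHS = √(29) ≈ 5.385, RHS = 7 → fails here (LHS ≠ RHS)
C. LHS = -21, RHS = -21 → holds here (LHS = RHS)

Answer: B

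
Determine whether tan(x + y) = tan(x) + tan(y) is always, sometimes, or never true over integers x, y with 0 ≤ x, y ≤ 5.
It holds at (x, y) = (2, 0) (both sides equal tan(2) ≈ -2.185), but fails at (x, y) = (1, 3) (LHS = tan(4) ≈ 1.158, RHS = tan(3) + tan(1) ≈ 1.415).

Answer: Sometimes true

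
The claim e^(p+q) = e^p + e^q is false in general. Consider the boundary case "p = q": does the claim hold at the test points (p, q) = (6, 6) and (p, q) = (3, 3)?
No, fails at both test points

At (6, 6): LHS = e^12 ≈ 162754.8 ≠ RHS = 2·e^6 ≈ 806.9
At (3, 3): LHS = e^6 ≈ 403.4 ≠ RHS = 2·e^3 ≈ 40.17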